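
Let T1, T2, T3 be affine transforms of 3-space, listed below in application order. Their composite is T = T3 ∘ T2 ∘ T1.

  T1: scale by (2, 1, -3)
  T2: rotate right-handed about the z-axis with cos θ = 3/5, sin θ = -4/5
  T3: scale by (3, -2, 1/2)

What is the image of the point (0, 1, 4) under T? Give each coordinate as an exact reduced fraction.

T1 scale by (2, 1, -3): (0, 1, 4) → (0, 1, -12)
T2 rotate right-handed about the z-axis with cos θ = 3/5, sin θ = -4/5: (0, 1, -12) → (4/5, 3/5, -12)
T3 scale by (3, -2, 1/2): (4/5, 3/5, -12) → (12/5, -6/5, -6)

T(p) = (12/5, -6/5, -6)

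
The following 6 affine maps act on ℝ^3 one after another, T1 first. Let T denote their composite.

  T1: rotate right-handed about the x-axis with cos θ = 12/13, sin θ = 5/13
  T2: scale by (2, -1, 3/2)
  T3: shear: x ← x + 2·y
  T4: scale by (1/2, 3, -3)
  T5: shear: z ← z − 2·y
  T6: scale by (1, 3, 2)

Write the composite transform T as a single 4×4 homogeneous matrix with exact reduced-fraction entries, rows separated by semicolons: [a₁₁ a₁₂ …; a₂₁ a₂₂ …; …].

T1 = [1 0 0 0; 0 12/13 -5/13 0; 0 5/13 12/13 0; 0 0 0 1]
T2·T1 = [2 0 0 0; 0 -12/13 5/13 0; 0 15/26 18/13 0; 0 0 0 1]
T3·…·T1 = [2 -24/13 10/13 0; 0 -12/13 5/13 0; 0 15/26 18/13 0; 0 0 0 1]
T4·…·T1 = [1 -12/13 5/13 0; 0 -36/13 15/13 0; 0 -45/26 -54/13 0; 0 0 0 1]
T5·…·T1 = [1 -12/13 5/13 0; 0 -36/13 15/13 0; 0 99/26 -84/13 0; 0 0 0 1]
T6·…·T1 = [1 -12/13 5/13 0; 0 -108/13 45/13 0; 0 99/13 -168/13 0; 0 0 0 1]

T = [1 -12/13 5/13 0; 0 -108/13 45/13 0; 0 99/13 -168/13 0; 0 0 0 1]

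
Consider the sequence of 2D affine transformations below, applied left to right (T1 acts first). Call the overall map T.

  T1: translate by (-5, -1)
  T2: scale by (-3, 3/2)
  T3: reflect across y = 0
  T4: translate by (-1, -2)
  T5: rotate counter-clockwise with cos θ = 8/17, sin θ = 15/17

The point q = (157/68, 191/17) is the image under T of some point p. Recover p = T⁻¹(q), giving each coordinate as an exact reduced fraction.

T1 = [1 0 -5; 0 1 -1; 0 0 1]
T2·T1 = [-3 0 15; 0 3/2 -3/2; 0 0 1]
T3·…·T1 = [-3 0 15; 0 -3/2 3/2; 0 0 1]
T4·…·T1 = [-3 0 14; 0 -3/2 -1/2; 0 0 1]
T5·…·T1 = [-24/17 45/34 239/34; -45/17 -12/17 206/17; 0 0 1]
det M = 9/2; M⁻¹ = [-8/51 -5/17 14/3; 10/17 -16/51 -1/3; 0 0 1]
M⁻¹ · (157/68, 191/17)ᵀ = (1, -5/2)ᵀ

p = (1, -5/2)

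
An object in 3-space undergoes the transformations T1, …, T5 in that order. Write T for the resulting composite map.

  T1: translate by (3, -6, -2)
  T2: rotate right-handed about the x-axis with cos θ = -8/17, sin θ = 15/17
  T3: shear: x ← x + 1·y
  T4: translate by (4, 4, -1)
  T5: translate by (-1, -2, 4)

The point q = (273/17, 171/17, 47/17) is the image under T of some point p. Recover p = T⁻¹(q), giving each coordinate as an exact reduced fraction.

T1 = [1 0 0 3; 0 1 0 -6; 0 0 1 -2; 0 0 0 1]
T2·T1 = [1 0 0 3; 0 -8/17 -15/17 78/17; 0 15/17 -8/17 -74/17; 0 0 0 1]
T3·…·T1 = [1 -8/17 -15/17 129/17; 0 -8/17 -15/17 78/17; 0 15/17 -8/17 -74/17; 0 0 0 1]
T4·…·T1 = [1 -8/17 -15/17 197/17; 0 -8/17 -15/17 146/17; 0 15/17 -8/17 -91/17; 0 0 0 1]
T5·…·T1 = [1 -8/17 -15/17 180/17; 0 -8/17 -15/17 112/17; 0 15/17 -8/17 -23/17; 0 0 0 1]
det M = 1; M⁻¹ = [1 -1 0 -4; 0 -8/17 15/17 73/17; 0 -15/17 -8/17 88/17; 0 0 0 1]
M⁻¹ · (273/17, 171/17, 47/17)ᵀ = (2, 2, -5)ᵀ

p = (2, 2, -5)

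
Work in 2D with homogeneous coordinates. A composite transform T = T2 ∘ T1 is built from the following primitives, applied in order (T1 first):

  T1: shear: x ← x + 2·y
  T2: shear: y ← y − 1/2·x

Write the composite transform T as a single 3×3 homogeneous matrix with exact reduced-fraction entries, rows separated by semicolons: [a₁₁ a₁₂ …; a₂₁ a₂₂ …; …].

T1 = [1 2 0; 0 1 0; 0 0 1]
T2·T1 = [1 2 0; -1/2 0 0; 0 0 1]

T = [1 2 0; -1/2 0 0; 0 0 1]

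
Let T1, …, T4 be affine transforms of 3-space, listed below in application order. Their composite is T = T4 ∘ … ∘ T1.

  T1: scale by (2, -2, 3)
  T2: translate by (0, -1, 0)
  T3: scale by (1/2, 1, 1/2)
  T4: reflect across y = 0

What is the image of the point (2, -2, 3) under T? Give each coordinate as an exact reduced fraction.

T(p) = (2, -3, 9/2)

T1 scale by (2, -2, 3): (2, -2, 3) → (4, 4, 9)
T2 translate by (0, -1, 0): (4, 4, 9) → (4, 3, 9)
T3 scale by (1/2, 1, 1/2): (4, 3, 9) → (2, 3, 9/2)
T4 reflect across y = 0: (2, 3, 9/2) → (2, -3, 9/2)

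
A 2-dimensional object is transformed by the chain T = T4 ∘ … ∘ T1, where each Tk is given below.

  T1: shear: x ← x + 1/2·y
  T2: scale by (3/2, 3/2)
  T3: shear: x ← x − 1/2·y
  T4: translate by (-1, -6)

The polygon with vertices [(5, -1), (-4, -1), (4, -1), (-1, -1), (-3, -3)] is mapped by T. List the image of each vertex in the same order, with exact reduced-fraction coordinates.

T1 shear: x ← x + 1/2·y: (5, -1) → (9/2, -1); (-4, -1) → (-9/2, -1); (4, -1) → (7/2, -1); (-1, -1) → (-3/2, -1); (-3, -3) → (-9/2, -3)
T2 scale by (3/2, 3/2): (9/2, -1) → (27/4, -3/2); (-9/2, -1) → (-27/4, -3/2); (7/2, -1) → (21/4, -3/2); (-3/2, -1) → (-9/4, -3/2); (-9/2, -3) → (-27/4, -9/2)
T3 shear: x ← x − 1/2·y: (27/4, -3/2) → (15/2, -3/2); (-27/4, -3/2) → (-6, -3/2); (21/4, -3/2) → (6, -3/2); (-9/4, -3/2) → (-3/2, -3/2); (-27/4, -9/2) → (-9/2, -9/2)
T4 translate by (-1, -6): (15/2, -3/2) → (13/2, -15/2); (-6, -3/2) → (-7, -15/2); (6, -3/2) → (5, -15/2); (-3/2, -3/2) → (-5/2, -15/2); (-9/2, -9/2) → (-11/2, -21/2)

image vertices: (13/2, -15/2), (-7, -15/2), (5, -15/2), (-5/2, -15/2), (-11/2, -21/2)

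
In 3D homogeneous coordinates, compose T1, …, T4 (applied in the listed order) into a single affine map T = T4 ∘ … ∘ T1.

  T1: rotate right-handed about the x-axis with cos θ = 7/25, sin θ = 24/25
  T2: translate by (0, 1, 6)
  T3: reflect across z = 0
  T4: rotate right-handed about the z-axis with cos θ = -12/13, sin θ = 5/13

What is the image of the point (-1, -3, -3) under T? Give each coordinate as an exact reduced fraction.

T(p) = (-16/65, -1037/325, -57/25)

T1 rotate right-handed about the x-axis with cos θ = 7/25, sin θ = 24/25: (-1, -3, -3) → (-1, 51/25, -93/25)
T2 translate by (0, 1, 6): (-1, 51/25, -93/25) → (-1, 76/25, 57/25)
T3 reflect across z = 0: (-1, 76/25, 57/25) → (-1, 76/25, -57/25)
T4 rotate right-handed about the z-axis with cos θ = -12/13, sin θ = 5/13: (-1, 76/25, -57/25) → (-16/65, -1037/325, -57/25)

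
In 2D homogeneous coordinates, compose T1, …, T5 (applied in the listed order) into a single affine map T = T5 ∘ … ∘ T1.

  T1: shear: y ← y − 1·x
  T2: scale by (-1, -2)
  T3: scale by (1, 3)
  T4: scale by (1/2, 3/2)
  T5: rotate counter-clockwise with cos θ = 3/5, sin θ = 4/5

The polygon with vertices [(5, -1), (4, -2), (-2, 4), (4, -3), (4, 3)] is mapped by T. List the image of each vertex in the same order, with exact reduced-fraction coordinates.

T1 shear: y ← y − 1·x: (5, -1) → (5, -6); (4, -2) → (4, -6); (-2, 4) → (-2, 6); (4, -3) → (4, -7); (4, 3) → (4, -1)
T2 scale by (-1, -2): (5, -6) → (-5, 12); (4, -6) → (-4, 12); (-2, 6) → (2, -12); (4, -7) → (-4, 14); (4, -1) → (-4, 2)
T3 scale by (1, 3): (-5, 12) → (-5, 36); (-4, 12) → (-4, 36); (2, -12) → (2, -36); (-4, 14) → (-4, 42); (-4, 2) → (-4, 6)
T4 scale by (1/2, 3/2): (-5, 36) → (-5/2, 54); (-4, 36) → (-2, 54); (2, -36) → (1, -54); (-4, 42) → (-2, 63); (-4, 6) → (-2, 9)
T5 rotate counter-clockwise with cos θ = 3/5, sin θ = 4/5: (-5/2, 54) → (-447/10, 152/5); (-2, 54) → (-222/5, 154/5); (1, -54) → (219/5, -158/5); (-2, 63) → (-258/5, 181/5); (-2, 9) → (-42/5, 19/5)

image vertices: (-447/10, 152/5), (-222/5, 154/5), (219/5, -158/5), (-258/5, 181/5), (-42/5, 19/5)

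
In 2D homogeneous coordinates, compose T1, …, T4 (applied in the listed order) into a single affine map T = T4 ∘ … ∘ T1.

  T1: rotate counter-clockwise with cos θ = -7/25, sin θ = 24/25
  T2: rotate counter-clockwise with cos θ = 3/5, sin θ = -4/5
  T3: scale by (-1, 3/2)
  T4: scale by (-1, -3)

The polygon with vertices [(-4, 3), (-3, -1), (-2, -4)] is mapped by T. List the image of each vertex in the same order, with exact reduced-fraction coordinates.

T1 rotate counter-clockwise with cos θ = -7/25, sin θ = 24/25: (-4, 3) → (-44/25, -117/25); (-3, -1) → (9/5, -13/5); (-2, -4) → (22/5, -4/5)
T2 rotate counter-clockwise with cos θ = 3/5, sin θ = -4/5: (-44/25, -117/25) → (-24/5, -7/5); (9/5, -13/5) → (-1, -3); (22/5, -4/5) → (2, -4)
T3 scale by (-1, 3/2): (-24/5, -7/5) → (24/5, -21/10); (-1, -3) → (1, -9/2); (2, -4) → (-2, -6)
T4 scale by (-1, -3): (24/5, -21/10) → (-24/5, 63/10); (1, -9/2) → (-1, 27/2); (-2, -6) → (2, 18)

image vertices: (-24/5, 63/10), (-1, 27/2), (2, 18)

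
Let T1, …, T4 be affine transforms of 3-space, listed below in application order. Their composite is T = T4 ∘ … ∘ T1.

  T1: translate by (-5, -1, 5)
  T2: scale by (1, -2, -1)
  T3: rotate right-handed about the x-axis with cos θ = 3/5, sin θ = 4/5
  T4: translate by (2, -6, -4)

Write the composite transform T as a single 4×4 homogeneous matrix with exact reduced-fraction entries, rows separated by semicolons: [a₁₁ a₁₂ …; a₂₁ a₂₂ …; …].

T = [1 0 0 -3; 0 -6/5 4/5 -4/5; 0 -8/5 -3/5 -27/5; 0 0 0 1]

T1 = [1 0 0 -5; 0 1 0 -1; 0 0 1 5; 0 0 0 1]
T2·T1 = [1 0 0 -5; 0 -2 0 2; 0 0 -1 -5; 0 0 0 1]
T3·…·T1 = [1 0 0 -5; 0 -6/5 4/5 26/5; 0 -8/5 -3/5 -7/5; 0 0 0 1]
T4·…·T1 = [1 0 0 -3; 0 -6/5 4/5 -4/5; 0 -8/5 -3/5 -27/5; 0 0 0 1]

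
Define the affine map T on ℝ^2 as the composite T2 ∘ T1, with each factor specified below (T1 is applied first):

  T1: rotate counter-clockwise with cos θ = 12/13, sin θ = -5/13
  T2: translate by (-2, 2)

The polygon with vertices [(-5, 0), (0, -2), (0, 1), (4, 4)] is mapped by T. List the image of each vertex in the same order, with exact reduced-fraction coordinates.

image vertices: (-86/13, 51/13), (-36/13, 2/13), (-21/13, 38/13), (42/13, 54/13)

T1 rotate counter-clockwise with cos θ = 12/13, sin θ = -5/13: (-5, 0) → (-60/13, 25/13); (0, -2) → (-10/13, -24/13); (0, 1) → (5/13, 12/13); (4, 4) → (68/13, 28/13)
T2 translate by (-2, 2): (-60/13, 25/13) → (-86/13, 51/13); (-10/13, -24/13) → (-36/13, 2/13); (5/13, 12/13) → (-21/13, 38/13); (68/13, 28/13) → (42/13, 54/13)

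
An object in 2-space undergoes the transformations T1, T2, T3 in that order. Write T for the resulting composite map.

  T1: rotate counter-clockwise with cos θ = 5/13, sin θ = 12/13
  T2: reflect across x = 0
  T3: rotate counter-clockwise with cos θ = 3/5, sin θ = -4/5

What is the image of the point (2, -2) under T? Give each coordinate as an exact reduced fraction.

T1 rotate counter-clockwise with cos θ = 5/13, sin θ = 12/13: (2, -2) → (34/13, 14/13)
T2 reflect across x = 0: (34/13, 14/13) → (-34/13, 14/13)
T3 rotate counter-clockwise with cos θ = 3/5, sin θ = -4/5: (-34/13, 14/13) → (-46/65, 178/65)

T(p) = (-46/65, 178/65)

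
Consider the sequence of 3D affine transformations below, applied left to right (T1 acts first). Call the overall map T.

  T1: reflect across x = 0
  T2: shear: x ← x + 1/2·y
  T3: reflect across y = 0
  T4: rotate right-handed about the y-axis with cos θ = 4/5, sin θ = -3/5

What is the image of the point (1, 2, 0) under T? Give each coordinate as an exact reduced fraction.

T(p) = (0, -2, 0)

T1 reflect across x = 0: (1, 2, 0) → (-1, 2, 0)
T2 shear: x ← x + 1/2·y: (-1, 2, 0) → (0, 2, 0)
T3 reflect across y = 0: (0, 2, 0) → (0, -2, 0)
T4 rotate right-handed about the y-axis with cos θ = 4/5, sin θ = -3/5: (0, -2, 0) → (0, -2, 0)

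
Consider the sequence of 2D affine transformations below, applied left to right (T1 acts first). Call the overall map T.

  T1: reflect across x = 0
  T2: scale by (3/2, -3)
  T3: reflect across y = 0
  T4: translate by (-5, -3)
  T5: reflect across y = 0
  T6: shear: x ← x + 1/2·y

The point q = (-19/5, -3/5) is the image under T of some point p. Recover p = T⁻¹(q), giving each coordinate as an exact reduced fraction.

T1 = [-1 0 0; 0 1 0; 0 0 1]
T2·T1 = [-3/2 0 0; 0 -3 0; 0 0 1]
T3·…·T1 = [-3/2 0 0; 0 3 0; 0 0 1]
T4·…·T1 = [-3/2 0 -5; 0 3 -3; 0 0 1]
T5·…·T1 = [-3/2 0 -5; 0 -3 3; 0 0 1]
T6·…·T1 = [-3/2 -3/2 -7/2; 0 -3 3; 0 0 1]
det M = 9/2; M⁻¹ = [-2/3 1/3 -10/3; 0 -1/3 1; 0 0 1]
M⁻¹ · (-19/5, -3/5)ᵀ = (-1, 6/5)ᵀ

p = (-1, 6/5)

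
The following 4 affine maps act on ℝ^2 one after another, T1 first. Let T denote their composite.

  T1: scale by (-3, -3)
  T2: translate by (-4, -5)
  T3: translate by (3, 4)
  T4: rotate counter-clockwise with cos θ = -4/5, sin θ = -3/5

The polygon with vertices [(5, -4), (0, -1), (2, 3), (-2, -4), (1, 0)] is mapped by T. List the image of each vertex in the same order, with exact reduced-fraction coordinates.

image vertices: (97/5, 4/5), (2, -1), (-2/5, 61/5), (13/5, -59/5), (13/5, 16/5)

T1 scale by (-3, -3): (5, -4) → (-15, 12); (0, -1) → (0, 3); (2, 3) → (-6, -9); (-2, -4) → (6, 12); (1, 0) → (-3, 0)
T2 translate by (-4, -5): (-15, 12) → (-19, 7); (0, 3) → (-4, -2); (-6, -9) → (-10, -14); (6, 12) → (2, 7); (-3, 0) → (-7, -5)
T3 translate by (3, 4): (-19, 7) → (-16, 11); (-4, -2) → (-1, 2); (-10, -14) → (-7, -10); (2, 7) → (5, 11); (-7, -5) → (-4, -1)
T4 rotate counter-clockwise with cos θ = -4/5, sin θ = -3/5: (-16, 11) → (97/5, 4/5); (-1, 2) → (2, -1); (-7, -10) → (-2/5, 61/5); (5, 11) → (13/5, -59/5); (-4, -1) → (13/5, 16/5)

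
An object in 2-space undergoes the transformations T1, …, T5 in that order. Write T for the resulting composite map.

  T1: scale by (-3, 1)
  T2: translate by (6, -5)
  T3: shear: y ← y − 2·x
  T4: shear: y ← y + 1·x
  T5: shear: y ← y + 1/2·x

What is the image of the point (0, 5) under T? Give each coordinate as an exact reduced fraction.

T(p) = (6, -3)

T1 scale by (-3, 1): (0, 5) → (0, 5)
T2 translate by (6, -5): (0, 5) → (6, 0)
T3 shear: y ← y − 2·x: (6, 0) → (6, -12)
T4 shear: y ← y + 1·x: (6, -12) → (6, -6)
T5 shear: y ← y + 1/2·x: (6, -6) → (6, -3)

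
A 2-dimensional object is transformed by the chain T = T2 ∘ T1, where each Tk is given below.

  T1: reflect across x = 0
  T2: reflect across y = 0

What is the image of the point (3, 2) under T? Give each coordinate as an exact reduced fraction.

T1 reflect across x = 0: (3, 2) → (-3, 2)
T2 reflect across y = 0: (-3, 2) → (-3, -2)

T(p) = (-3, -2)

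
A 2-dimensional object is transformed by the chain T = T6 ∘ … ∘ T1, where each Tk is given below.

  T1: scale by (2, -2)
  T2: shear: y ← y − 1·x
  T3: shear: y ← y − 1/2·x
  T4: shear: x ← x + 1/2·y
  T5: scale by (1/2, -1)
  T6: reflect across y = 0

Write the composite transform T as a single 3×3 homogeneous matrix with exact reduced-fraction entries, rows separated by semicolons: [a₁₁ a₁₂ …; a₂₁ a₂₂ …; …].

T = [1/4 -1/2 0; -3 -2 0; 0 0 1]

T1 = [2 0 0; 0 -2 0; 0 0 1]
T2·T1 = [2 0 0; -2 -2 0; 0 0 1]
T3·…·T1 = [2 0 0; -3 -2 0; 0 0 1]
T4·…·T1 = [1/2 -1 0; -3 -2 0; 0 0 1]
T5·…·T1 = [1/4 -1/2 0; 3 2 0; 0 0 1]
T6·…·T1 = [1/4 -1/2 0; -3 -2 0; 0 0 1]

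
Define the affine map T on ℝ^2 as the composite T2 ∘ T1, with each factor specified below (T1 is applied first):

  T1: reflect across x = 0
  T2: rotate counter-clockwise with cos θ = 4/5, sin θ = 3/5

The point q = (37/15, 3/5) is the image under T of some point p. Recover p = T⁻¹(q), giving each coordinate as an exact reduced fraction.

T1 = [-1 0 0; 0 1 0; 0 0 1]
T2·T1 = [-4/5 -3/5 0; -3/5 4/5 0; 0 0 1]
det M = -1; M⁻¹ = [-4/5 -3/5 0; -3/5 4/5 0; 0 0 1]
M⁻¹ · (37/15, 3/5)ᵀ = (-7/3, -1)ᵀ

p = (-7/3, -1)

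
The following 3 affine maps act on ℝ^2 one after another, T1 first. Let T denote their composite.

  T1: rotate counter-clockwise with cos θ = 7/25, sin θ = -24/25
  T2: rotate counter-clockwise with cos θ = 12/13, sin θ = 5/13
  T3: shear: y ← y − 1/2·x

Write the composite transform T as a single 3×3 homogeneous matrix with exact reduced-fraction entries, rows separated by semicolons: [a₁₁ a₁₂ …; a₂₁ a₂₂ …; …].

T = [204/325 253/325 0; -71/65 31/130 0; 0 0 1]

T1 = [7/25 24/25 0; -24/25 7/25 0; 0 0 1]
T2·T1 = [204/325 253/325 0; -253/325 204/325 0; 0 0 1]
T3·…·T1 = [204/325 253/325 0; -71/65 31/130 0; 0 0 1]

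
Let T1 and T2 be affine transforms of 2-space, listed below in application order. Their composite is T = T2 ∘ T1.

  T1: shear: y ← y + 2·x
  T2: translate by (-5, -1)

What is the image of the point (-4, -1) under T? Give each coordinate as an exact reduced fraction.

T1 shear: y ← y + 2·x: (-4, -1) → (-4, -9)
T2 translate by (-5, -1): (-4, -9) → (-9, -10)

T(p) = (-9, -10)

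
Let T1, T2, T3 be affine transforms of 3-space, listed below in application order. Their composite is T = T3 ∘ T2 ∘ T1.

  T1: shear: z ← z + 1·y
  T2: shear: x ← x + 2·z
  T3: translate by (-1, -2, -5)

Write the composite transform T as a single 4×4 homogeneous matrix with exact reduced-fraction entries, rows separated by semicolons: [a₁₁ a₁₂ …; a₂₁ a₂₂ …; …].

T1 = [1 0 0 0; 0 1 0 0; 0 1 1 0; 0 0 0 1]
T2·T1 = [1 2 2 0; 0 1 0 0; 0 1 1 0; 0 0 0 1]
T3·…·T1 = [1 2 2 -1; 0 1 0 -2; 0 1 1 -5; 0 0 0 1]

T = [1 2 2 -1; 0 1 0 -2; 0 1 1 -5; 0 0 0 1]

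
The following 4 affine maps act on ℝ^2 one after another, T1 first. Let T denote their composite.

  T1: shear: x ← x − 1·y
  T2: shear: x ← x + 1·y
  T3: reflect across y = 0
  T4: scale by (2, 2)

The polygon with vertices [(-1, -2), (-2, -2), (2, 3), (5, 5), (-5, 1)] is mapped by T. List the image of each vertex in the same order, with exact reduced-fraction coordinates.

T1 shear: x ← x − 1·y: (-1, -2) → (1, -2); (-2, -2) → (0, -2); (2, 3) → (-1, 3); (5, 5) → (0, 5); (-5, 1) → (-6, 1)
T2 shear: x ← x + 1·y: (1, -2) → (-1, -2); (0, -2) → (-2, -2); (-1, 3) → (2, 3); (0, 5) → (5, 5); (-6, 1) → (-5, 1)
T3 reflect across y = 0: (-1, -2) → (-1, 2); (-2, -2) → (-2, 2); (2, 3) → (2, -3); (5, 5) → (5, -5); (-5, 1) → (-5, -1)
T4 scale by (2, 2): (-1, 2) → (-2, 4); (-2, 2) → (-4, 4); (2, -3) → (4, -6); (5, -5) → (10, -10); (-5, -1) → (-10, -2)

image vertices: (-2, 4), (-4, 4), (4, -6), (10, -10), (-10, -2)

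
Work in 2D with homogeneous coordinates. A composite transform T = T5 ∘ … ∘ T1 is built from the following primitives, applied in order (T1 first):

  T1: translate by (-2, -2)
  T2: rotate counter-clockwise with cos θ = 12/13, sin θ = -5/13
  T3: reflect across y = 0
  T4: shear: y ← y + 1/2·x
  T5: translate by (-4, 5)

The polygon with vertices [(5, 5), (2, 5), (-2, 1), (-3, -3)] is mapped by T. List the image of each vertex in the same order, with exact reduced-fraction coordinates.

T1 translate by (-2, -2): (5, 5) → (3, 3); (2, 5) → (0, 3); (-2, 1) → (-4, -1); (-3, -3) → (-5, -5)
T2 rotate counter-clockwise with cos θ = 12/13, sin θ = -5/13: (3, 3) → (51/13, 21/13); (0, 3) → (15/13, 36/13); (-4, -1) → (-53/13, 8/13); (-5, -5) → (-85/13, -35/13)
T3 reflect across y = 0: (51/13, 21/13) → (51/13, -21/13); (15/13, 36/13) → (15/13, -36/13); (-53/13, 8/13) → (-53/13, -8/13); (-85/13, -35/13) → (-85/13, 35/13)
T4 shear: y ← y + 1/2·x: (51/13, -21/13) → (51/13, 9/26); (15/13, -36/13) → (15/13, -57/26); (-53/13, -8/13) → (-53/13, -69/26); (-85/13, 35/13) → (-85/13, -15/26)
T5 translate by (-4, 5): (51/13, 9/26) → (-1/13, 139/26); (15/13, -57/26) → (-37/13, 73/26); (-53/13, -69/26) → (-105/13, 61/26); (-85/13, -15/26) → (-137/13, 115/26)

image vertices: (-1/13, 139/26), (-37/13, 73/26), (-105/13, 61/26), (-137/13, 115/26)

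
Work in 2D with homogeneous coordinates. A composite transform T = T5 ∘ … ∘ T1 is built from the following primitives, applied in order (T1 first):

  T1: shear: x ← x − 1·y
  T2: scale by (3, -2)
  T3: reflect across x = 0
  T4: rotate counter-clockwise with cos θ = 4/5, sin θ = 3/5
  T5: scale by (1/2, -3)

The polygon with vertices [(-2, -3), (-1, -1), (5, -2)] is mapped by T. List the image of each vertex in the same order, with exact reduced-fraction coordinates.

T1 shear: x ← x − 1·y: (-2, -3) → (1, -3); (-1, -1) → (0, -1); (5, -2) → (7, -2)
T2 scale by (3, -2): (1, -3) → (3, 6); (0, -1) → (0, 2); (7, -2) → (21, 4)
T3 reflect across x = 0: (3, 6) → (-3, 6); (0, 2) → (0, 2); (21, 4) → (-21, 4)
T4 rotate counter-clockwise with cos θ = 4/5, sin θ = 3/5: (-3, 6) → (-6, 3); (0, 2) → (-6/5, 8/5); (-21, 4) → (-96/5, -47/5)
T5 scale by (1/2, -3): (-6, 3) → (-3, -9); (-6/5, 8/5) → (-3/5, -24/5); (-96/5, -47/5) → (-48/5, 141/5)

image vertices: (-3, -9), (-3/5, -24/5), (-48/5, 141/5)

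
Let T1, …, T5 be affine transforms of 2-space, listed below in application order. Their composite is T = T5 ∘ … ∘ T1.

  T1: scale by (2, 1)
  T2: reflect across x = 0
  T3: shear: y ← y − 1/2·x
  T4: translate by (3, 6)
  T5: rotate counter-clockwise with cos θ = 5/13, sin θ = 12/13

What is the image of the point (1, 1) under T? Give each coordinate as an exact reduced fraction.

T1 scale by (2, 1): (1, 1) → (2, 1)
T2 reflect across x = 0: (2, 1) → (-2, 1)
T3 shear: y ← y − 1/2·x: (-2, 1) → (-2, 2)
T4 translate by (3, 6): (-2, 2) → (1, 8)
T5 rotate counter-clockwise with cos θ = 5/13, sin θ = 12/13: (1, 8) → (-7, 4)

T(p) = (-7, 4)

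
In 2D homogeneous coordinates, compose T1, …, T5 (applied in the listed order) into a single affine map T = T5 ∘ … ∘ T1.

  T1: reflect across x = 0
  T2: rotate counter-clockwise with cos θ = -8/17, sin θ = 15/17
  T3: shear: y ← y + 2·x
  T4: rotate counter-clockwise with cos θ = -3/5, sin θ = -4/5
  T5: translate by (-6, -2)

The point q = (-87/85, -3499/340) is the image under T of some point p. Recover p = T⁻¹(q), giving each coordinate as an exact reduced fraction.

T1 = [-1 0 0; 0 1 0; 0 0 1]
T2·T1 = [8/17 -15/17 0; -15/17 -8/17 0; 0 0 1]
T3·…·T1 = [8/17 -15/17 0; 1/17 -38/17 0; 0 0 1]
T4·…·T1 = [-4/17 -107/85 0; -7/17 174/85 0; 0 0 1]
T5·…·T1 = [-4/17 -107/85 -6; -7/17 174/85 -2; 0 0 1]
det M = -1; M⁻¹ = [-174/85 -107/85 -74/5; -7/17 4/17 -2; 0 0 1]
M⁻¹ · (-87/85, -3499/340)ᵀ = (1/4, -4)ᵀ

p = (1/4, -4)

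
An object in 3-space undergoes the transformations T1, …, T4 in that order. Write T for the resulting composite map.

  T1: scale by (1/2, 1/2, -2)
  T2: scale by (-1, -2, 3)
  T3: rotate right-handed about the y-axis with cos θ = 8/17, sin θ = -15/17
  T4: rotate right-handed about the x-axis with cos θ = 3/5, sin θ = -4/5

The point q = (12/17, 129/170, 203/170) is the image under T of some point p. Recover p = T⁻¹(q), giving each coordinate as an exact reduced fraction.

T1 = [1/2 0 0 0; 0 1/2 0 0; 0 0 -2 0; 0 0 0 1]
T2·T1 = [-1/2 0 0 0; 0 -1 0 0; 0 0 -6 0; 0 0 0 1]
T3·…·T1 = [-4/17 0 90/17 0; 0 -1 0 0; -15/34 0 -48/17 0; 0 0 0 1]
T4·…·T1 = [-4/17 0 90/17 0; -6/17 -3/5 -192/85 0; -9/34 4/5 -144/85 0; 0 0 0 1]
det M = -3; M⁻¹ = [-16/17 -24/17 -18/17 0; 0 -3/5 4/5 0; 5/34 -16/255 -4/85 0; 0 0 0 1]
M⁻¹ · (12/17, 129/170, 203/170)ᵀ = (-3, 1/2, 0)ᵀ

p = (-3, 1/2, 0)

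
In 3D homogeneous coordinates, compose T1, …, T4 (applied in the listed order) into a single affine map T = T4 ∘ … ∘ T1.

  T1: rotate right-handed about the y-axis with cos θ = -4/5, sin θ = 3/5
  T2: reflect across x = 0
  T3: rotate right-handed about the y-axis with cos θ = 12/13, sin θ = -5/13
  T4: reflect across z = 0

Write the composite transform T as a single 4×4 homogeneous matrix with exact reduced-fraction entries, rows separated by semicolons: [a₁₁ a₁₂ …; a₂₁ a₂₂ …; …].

T = [63/65 0 -16/65 0; 0 1 0 0; 16/65 0 63/65 0; 0 0 0 1]

T1 = [-4/5 0 3/5 0; 0 1 0 0; -3/5 0 -4/5 0; 0 0 0 1]
T2·T1 = [4/5 0 -3/5 0; 0 1 0 0; -3/5 0 -4/5 0; 0 0 0 1]
T3·…·T1 = [63/65 0 -16/65 0; 0 1 0 0; -16/65 0 -63/65 0; 0 0 0 1]
T4·…·T1 = [63/65 0 -16/65 0; 0 1 0 0; 16/65 0 63/65 0; 0 0 0 1]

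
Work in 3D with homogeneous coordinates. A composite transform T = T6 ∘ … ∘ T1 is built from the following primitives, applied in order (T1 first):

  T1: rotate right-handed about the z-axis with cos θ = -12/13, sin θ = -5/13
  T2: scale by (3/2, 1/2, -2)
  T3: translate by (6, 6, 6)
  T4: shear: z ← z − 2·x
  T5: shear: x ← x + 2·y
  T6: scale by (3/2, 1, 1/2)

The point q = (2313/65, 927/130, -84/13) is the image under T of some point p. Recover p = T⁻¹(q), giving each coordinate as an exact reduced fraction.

T1 = [-12/13 5/13 0 0; -5/13 -12/13 0 0; 0 0 1 0; 0 0 0 1]
T2·T1 = [-18/13 15/26 0 0; -5/26 -6/13 0 0; 0 0 -2 0; 0 0 0 1]
T3·…·T1 = [-18/13 15/26 0 6; -5/26 -6/13 0 6; 0 0 -2 6; 0 0 0 1]
T4·…·T1 = [-18/13 15/26 0 6; -5/26 -6/13 0 6; 36/13 -15/13 -2 -6; 0 0 0 1]
T5·…·T1 = [-23/13 -9/26 0 18; -5/26 -6/13 0 6; 36/13 -15/13 -2 -6; 0 0 0 1]
T6·…·T1 = [-69/26 -27/52 0 27; -5/26 -6/13 0 6; 18/13 -15/26 -1 -3; 0 0 0 1]
det M = -9/8; M⁻¹ = [-16/39 6/13 0 108/13; 20/117 -92/39 0 124/13; -2/3 2 -1 3; 0 0 0 1]
M⁻¹ · (2313/65, 927/130, -84/13)ᵀ = (-3, -6/5, 0)ᵀ

p = (-3, -6/5, 0)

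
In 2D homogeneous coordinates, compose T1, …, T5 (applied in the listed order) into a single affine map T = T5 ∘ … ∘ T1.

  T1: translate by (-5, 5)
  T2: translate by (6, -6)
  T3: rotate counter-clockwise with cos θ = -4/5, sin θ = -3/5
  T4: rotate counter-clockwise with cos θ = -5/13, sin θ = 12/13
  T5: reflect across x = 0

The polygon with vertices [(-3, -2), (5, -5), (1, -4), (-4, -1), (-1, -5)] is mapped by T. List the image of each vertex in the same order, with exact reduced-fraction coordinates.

image vertices: (211/65, -102/65), (-138/65, -534/65), (53/65, -346/65), (18/5, -1/5), (198/65, -336/65)

T1 translate by (-5, 5): (-3, -2) → (-8, 3); (5, -5) → (0, 0); (1, -4) → (-4, 1); (-4, -1) → (-9, 4); (-1, -5) → (-6, 0)
T2 translate by (6, -6): (-8, 3) → (-2, -3); (0, 0) → (6, -6); (-4, 1) → (2, -5); (-9, 4) → (-3, -2); (-6, 0) → (0, -6)
T3 rotate counter-clockwise with cos θ = -4/5, sin θ = -3/5: (-2, -3) → (-1/5, 18/5); (6, -6) → (-42/5, 6/5); (2, -5) → (-23/5, 14/5); (-3, -2) → (6/5, 17/5); (0, -6) → (-18/5, 24/5)
T4 rotate counter-clockwise with cos θ = -5/13, sin θ = 12/13: (-1/5, 18/5) → (-211/65, -102/65); (-42/5, 6/5) → (138/65, -534/65); (-23/5, 14/5) → (-53/65, -346/65); (6/5, 17/5) → (-18/5, -1/5); (-18/5, 24/5) → (-198/65, -336/65)
T5 reflect across x = 0: (-211/65, -102/65) → (211/65, -102/65); (138/65, -534/65) → (-138/65, -534/65); (-53/65, -346/65) → (53/65, -346/65); (-18/5, -1/5) → (18/5, -1/5); (-198/65, -336/65) → (198/65, -336/65)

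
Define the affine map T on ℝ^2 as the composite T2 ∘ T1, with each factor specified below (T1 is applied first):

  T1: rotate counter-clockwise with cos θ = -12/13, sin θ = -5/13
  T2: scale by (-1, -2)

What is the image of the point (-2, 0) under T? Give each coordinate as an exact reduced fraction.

T(p) = (-24/13, -20/13)

T1 rotate counter-clockwise with cos θ = -12/13, sin θ = -5/13: (-2, 0) → (24/13, 10/13)
T2 scale by (-1, -2): (24/13, 10/13) → (-24/13, -20/13)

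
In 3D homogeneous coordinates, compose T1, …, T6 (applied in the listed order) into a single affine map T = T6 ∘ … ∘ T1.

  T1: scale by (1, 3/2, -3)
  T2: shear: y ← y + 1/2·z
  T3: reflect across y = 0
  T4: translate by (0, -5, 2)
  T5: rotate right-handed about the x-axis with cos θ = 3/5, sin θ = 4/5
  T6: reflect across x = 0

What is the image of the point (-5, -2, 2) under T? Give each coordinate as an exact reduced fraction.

T(p) = (5, 19/5, -8/5)

T1 scale by (1, 3/2, -3): (-5, -2, 2) → (-5, -3, -6)
T2 shear: y ← y + 1/2·z: (-5, -3, -6) → (-5, -6, -6)
T3 reflect across y = 0: (-5, -6, -6) → (-5, 6, -6)
T4 translate by (0, -5, 2): (-5, 6, -6) → (-5, 1, -4)
T5 rotate right-handed about the x-axis with cos θ = 3/5, sin θ = 4/5: (-5, 1, -4) → (-5, 19/5, -8/5)
T6 reflect across x = 0: (-5, 19/5, -8/5) → (5, 19/5, -8/5)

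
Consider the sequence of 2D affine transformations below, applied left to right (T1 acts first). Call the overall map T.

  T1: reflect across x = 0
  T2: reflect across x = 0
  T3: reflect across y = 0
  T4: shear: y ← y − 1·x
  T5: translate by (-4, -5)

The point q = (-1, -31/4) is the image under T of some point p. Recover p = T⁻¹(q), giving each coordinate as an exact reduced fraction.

T1 = [-1 0 0; 0 1 0; 0 0 1]
T2·T1 = [1 0 0; 0 1 0; 0 0 1]
T3·…·T1 = [1 0 0; 0 -1 0; 0 0 1]
T4·…·T1 = [1 0 0; -1 -1 0; 0 0 1]
T5·…·T1 = [1 0 -4; -1 -1 -5; 0 0 1]
det M = -1; M⁻¹ = [1 0 4; -1 -1 -9; 0 0 1]
M⁻¹ · (-1, -31/4)ᵀ = (3, -1/4)ᵀ

p = (3, -1/4)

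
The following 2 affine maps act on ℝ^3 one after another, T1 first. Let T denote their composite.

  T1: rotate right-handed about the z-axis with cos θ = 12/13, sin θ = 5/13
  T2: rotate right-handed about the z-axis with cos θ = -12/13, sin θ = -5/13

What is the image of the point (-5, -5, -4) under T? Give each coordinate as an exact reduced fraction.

T1 rotate right-handed about the z-axis with cos θ = 12/13, sin θ = 5/13: (-5, -5, -4) → (-35/13, -85/13, -4)
T2 rotate right-handed about the z-axis with cos θ = -12/13, sin θ = -5/13: (-35/13, -85/13, -4) → (-5/169, 1195/169, -4)

T(p) = (-5/169, 1195/169, -4)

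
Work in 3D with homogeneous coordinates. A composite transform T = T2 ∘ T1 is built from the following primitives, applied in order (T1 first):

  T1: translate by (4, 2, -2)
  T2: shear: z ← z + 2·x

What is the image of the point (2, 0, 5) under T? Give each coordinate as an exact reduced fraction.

T1 translate by (4, 2, -2): (2, 0, 5) → (6, 2, 3)
T2 shear: z ← z + 2·x: (6, 2, 3) → (6, 2, 15)

T(p) = (6, 2, 15)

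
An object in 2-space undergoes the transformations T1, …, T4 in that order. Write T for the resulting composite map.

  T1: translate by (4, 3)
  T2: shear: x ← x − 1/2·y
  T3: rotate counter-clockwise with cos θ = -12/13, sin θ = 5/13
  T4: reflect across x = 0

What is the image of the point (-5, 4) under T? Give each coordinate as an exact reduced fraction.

T(p) = (-19/13, -213/26)

T1 translate by (4, 3): (-5, 4) → (-1, 7)
T2 shear: x ← x − 1/2·y: (-1, 7) → (-9/2, 7)
T3 rotate counter-clockwise with cos θ = -12/13, sin θ = 5/13: (-9/2, 7) → (19/13, -213/26)
T4 reflect across x = 0: (19/13, -213/26) → (-19/13, -213/26)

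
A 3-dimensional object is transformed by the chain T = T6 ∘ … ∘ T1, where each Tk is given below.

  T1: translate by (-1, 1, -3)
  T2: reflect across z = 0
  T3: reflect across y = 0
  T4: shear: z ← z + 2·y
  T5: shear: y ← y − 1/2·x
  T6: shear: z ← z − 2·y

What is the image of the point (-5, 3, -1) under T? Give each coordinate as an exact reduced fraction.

T(p) = (-6, -1, -2)

T1 translate by (-1, 1, -3): (-5, 3, -1) → (-6, 4, -4)
T2 reflect across z = 0: (-6, 4, -4) → (-6, 4, 4)
T3 reflect across y = 0: (-6, 4, 4) → (-6, -4, 4)
T4 shear: z ← z + 2·y: (-6, -4, 4) → (-6, -4, -4)
T5 shear: y ← y − 1/2·x: (-6, -4, -4) → (-6, -1, -4)
T6 shear: z ← z − 2·y: (-6, -1, -4) → (-6, -1, -2)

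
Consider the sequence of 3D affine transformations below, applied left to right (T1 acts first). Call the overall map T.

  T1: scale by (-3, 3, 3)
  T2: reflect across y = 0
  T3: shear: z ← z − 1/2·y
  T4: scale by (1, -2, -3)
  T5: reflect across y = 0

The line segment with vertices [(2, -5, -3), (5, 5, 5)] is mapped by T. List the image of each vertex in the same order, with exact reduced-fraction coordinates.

T1 scale by (-3, 3, 3): (2, -5, -3) → (-6, -15, -9); (5, 5, 5) → (-15, 15, 15)
T2 reflect across y = 0: (-6, -15, -9) → (-6, 15, -9); (-15, 15, 15) → (-15, -15, 15)
T3 shear: z ← z − 1/2·y: (-6, 15, -9) → (-6, 15, -33/2); (-15, -15, 15) → (-15, -15, 45/2)
T4 scale by (1, -2, -3): (-6, 15, -33/2) → (-6, -30, 99/2); (-15, -15, 45/2) → (-15, 30, -135/2)
T5 reflect across y = 0: (-6, -30, 99/2) → (-6, 30, 99/2); (-15, 30, -135/2) → (-15, -30, -135/2)

image vertices: (-6, 30, 99/2), (-15, -30, -135/2)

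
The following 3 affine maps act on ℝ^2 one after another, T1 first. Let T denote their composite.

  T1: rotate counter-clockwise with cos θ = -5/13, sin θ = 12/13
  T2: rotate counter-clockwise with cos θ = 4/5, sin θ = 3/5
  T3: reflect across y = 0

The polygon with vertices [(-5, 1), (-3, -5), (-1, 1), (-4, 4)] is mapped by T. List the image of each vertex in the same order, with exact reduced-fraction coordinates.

T1 rotate counter-clockwise with cos θ = -5/13, sin θ = 12/13: (-5, 1) → (1, -5); (-3, -5) → (75/13, -11/13); (-1, 1) → (-7/13, -17/13); (-4, 4) → (-28/13, -68/13)
T2 rotate counter-clockwise with cos θ = 4/5, sin θ = 3/5: (1, -5) → (19/5, -17/5); (75/13, -11/13) → (333/65, 181/65); (-7/13, -17/13) → (23/65, -89/65); (-28/13, -68/13) → (92/65, -356/65)
T3 reflect across y = 0: (19/5, -17/5) → (19/5, 17/5); (333/65, 181/65) → (333/65, -181/65); (23/65, -89/65) → (23/65, 89/65); (92/65, -356/65) → (92/65, 356/65)

image vertices: (19/5, 17/5), (333/65, -181/65), (23/65, 89/65), (92/65, 356/65)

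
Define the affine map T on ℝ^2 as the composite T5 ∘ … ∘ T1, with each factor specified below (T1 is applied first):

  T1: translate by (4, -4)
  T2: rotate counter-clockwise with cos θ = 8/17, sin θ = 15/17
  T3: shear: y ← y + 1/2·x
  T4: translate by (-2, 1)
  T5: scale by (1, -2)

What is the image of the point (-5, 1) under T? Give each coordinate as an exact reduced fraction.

T1 translate by (4, -4): (-5, 1) → (-1, -3)
T2 rotate counter-clockwise with cos θ = 8/17, sin θ = 15/17: (-1, -3) → (37/17, -39/17)
T3 shear: y ← y + 1/2·x: (37/17, -39/17) → (37/17, -41/34)
T4 translate by (-2, 1): (37/17, -41/34) → (3/17, -7/34)
T5 scale by (1, -2): (3/17, -7/34) → (3/17, 7/17)

T(p) = (3/17, 7/17)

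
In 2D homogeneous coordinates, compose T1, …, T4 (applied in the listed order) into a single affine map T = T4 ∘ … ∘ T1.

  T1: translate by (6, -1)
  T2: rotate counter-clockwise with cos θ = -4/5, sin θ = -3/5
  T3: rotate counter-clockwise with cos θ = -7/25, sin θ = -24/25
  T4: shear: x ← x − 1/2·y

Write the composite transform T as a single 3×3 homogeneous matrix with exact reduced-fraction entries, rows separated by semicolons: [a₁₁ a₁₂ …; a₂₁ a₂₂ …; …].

T1 = [1 0 6; 0 1 -1; 0 0 1]
T2·T1 = [-4/5 3/5 -27/5; -3/5 -4/5 -14/5; 0 0 1]
T3·…·T1 = [-44/125 -117/125 -147/125; 117/125 -44/125 746/125; 0 0 1]
T4·…·T1 = [-41/50 -19/25 -104/25; 117/125 -44/125 746/125; 0 0 1]

T = [-41/50 -19/25 -104/25; 117/125 -44/125 746/125; 0 0 1]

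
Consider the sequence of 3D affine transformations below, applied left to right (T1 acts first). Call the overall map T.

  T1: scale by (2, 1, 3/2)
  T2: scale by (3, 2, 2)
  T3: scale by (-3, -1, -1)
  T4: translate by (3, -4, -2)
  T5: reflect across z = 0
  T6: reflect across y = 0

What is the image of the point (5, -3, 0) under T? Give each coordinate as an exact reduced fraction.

T(p) = (-87, -2, 2)

T1 scale by (2, 1, 3/2): (5, -3, 0) → (10, -3, 0)
T2 scale by (3, 2, 2): (10, -3, 0) → (30, -6, 0)
T3 scale by (-3, -1, -1): (30, -6, 0) → (-90, 6, 0)
T4 translate by (3, -4, -2): (-90, 6, 0) → (-87, 2, -2)
T5 reflect across z = 0: (-87, 2, -2) → (-87, 2, 2)
T6 reflect across y = 0: (-87, 2, 2) → (-87, -2, 2)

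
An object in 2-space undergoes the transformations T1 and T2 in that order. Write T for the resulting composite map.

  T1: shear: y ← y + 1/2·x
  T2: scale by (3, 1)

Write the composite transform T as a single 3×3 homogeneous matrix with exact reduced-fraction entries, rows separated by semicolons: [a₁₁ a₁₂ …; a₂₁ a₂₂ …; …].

T = [3 0 0; 1/2 1 0; 0 0 1]

T1 = [1 0 0; 1/2 1 0; 0 0 1]
T2·T1 = [3 0 0; 1/2 1 0; 0 0 1]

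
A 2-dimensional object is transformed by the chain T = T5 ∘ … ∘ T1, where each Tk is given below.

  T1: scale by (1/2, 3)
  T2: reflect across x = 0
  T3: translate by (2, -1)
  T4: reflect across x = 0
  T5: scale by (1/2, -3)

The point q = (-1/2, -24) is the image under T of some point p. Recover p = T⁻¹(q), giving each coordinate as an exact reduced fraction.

p = (2, 3)

T1 = [1/2 0 0; 0 3 0; 0 0 1]
T2·T1 = [-1/2 0 0; 0 3 0; 0 0 1]
T3·…·T1 = [-1/2 0 2; 0 3 -1; 0 0 1]
T4·…·T1 = [1/2 0 -2; 0 3 -1; 0 0 1]
T5·…·T1 = [1/4 0 -1; 0 -9 3; 0 0 1]
det M = -9/4; M⁻¹ = [4 0 4; 0 -1/9 1/3; 0 0 1]
M⁻¹ · (-1/2, -24)ᵀ = (2, 3)ᵀ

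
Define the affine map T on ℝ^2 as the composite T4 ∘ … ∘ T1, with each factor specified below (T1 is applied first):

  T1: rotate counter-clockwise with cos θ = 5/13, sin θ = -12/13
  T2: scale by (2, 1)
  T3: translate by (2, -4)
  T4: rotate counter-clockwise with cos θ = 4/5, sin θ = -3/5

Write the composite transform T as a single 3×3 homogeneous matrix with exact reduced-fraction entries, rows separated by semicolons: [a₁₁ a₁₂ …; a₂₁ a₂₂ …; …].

T = [4/65 111/65 -4/5; -6/5 -4/5 -22/5; 0 0 1]

T1 = [5/13 12/13 0; -12/13 5/13 0; 0 0 1]
T2·T1 = [10/13 24/13 0; -12/13 5/13 0; 0 0 1]
T3·…·T1 = [10/13 24/13 2; -12/13 5/13 -4; 0 0 1]
T4·…·T1 = [4/65 111/65 -4/5; -6/5 -4/5 -22/5; 0 0 1]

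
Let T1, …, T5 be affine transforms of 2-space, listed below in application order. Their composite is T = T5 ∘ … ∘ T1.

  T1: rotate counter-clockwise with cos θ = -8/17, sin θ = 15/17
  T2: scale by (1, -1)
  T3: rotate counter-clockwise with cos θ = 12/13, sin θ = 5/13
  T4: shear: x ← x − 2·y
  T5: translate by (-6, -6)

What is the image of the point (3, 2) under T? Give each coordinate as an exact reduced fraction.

T(p) = (-593/221, -1944/221)

T1 rotate counter-clockwise with cos θ = -8/17, sin θ = 15/17: (3, 2) → (-54/17, 29/17)
T2 scale by (1, -1): (-54/17, 29/17) → (-54/17, -29/17)
T3 rotate counter-clockwise with cos θ = 12/13, sin θ = 5/13: (-54/17, -29/17) → (-503/221, -618/221)
T4 shear: x ← x − 2·y: (-503/221, -618/221) → (733/221, -618/221)
T5 translate by (-6, -6): (733/221, -618/221) → (-593/221, -1944/221)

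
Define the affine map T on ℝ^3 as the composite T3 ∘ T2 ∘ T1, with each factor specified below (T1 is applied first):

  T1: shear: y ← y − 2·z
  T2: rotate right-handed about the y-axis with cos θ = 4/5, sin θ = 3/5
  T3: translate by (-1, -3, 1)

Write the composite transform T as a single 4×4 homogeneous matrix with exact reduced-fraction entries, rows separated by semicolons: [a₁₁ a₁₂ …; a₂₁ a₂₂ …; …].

T = [4/5 0 3/5 -1; 0 1 -2 -3; -3/5 0 4/5 1; 0 0 0 1]

T1 = [1 0 0 0; 0 1 -2 0; 0 0 1 0; 0 0 0 1]
T2·T1 = [4/5 0 3/5 0; 0 1 -2 0; -3/5 0 4/5 0; 0 0 0 1]
T3·…·T1 = [4/5 0 3/5 -1; 0 1 -2 -3; -3/5 0 4/5 1; 0 0 0 1]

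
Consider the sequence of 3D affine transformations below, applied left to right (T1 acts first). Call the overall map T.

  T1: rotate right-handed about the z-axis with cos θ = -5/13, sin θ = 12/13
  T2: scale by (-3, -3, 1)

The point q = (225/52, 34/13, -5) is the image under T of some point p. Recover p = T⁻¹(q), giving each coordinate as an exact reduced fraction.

T1 = [-5/13 -12/13 0 0; 12/13 -5/13 0 0; 0 0 1 0; 0 0 0 1]
T2·T1 = [15/13 36/13 0 0; -36/13 15/13 0 0; 0 0 1 0; 0 0 0 1]
det M = 9; M⁻¹ = [5/39 -4/13 0 0; 4/13 5/39 0 0; 0 0 1 0; 0 0 0 1]
M⁻¹ · (225/52, 34/13, -5)ᵀ = (-1/4, 5/3, -5)ᵀ

p = (-1/4, 5/3, -5)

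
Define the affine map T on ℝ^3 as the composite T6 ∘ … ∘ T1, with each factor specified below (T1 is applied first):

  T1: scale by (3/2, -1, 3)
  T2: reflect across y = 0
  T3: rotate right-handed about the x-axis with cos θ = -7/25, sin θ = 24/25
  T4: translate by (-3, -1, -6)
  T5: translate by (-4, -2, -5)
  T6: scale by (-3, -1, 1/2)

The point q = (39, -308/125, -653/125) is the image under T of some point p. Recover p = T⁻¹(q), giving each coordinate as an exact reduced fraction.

p = (-4, -1, -9/5)

T1 = [3/2 0 0 0; 0 -1 0 0; 0 0 3 0; 0 0 0 1]
T2·T1 = [3/2 0 0 0; 0 1 0 0; 0 0 3 0; 0 0 0 1]
T3·…·T1 = [3/2 0 0 0; 0 -7/25 -72/25 0; 0 24/25 -21/25 0; 0 0 0 1]
T4·…·T1 = [3/2 0 0 -3; 0 -7/25 -72/25 -1; 0 24/25 -21/25 -6; 0 0 0 1]
T5·…·T1 = [3/2 0 0 -7; 0 -7/25 -72/25 -3; 0 24/25 -21/25 -11; 0 0 0 1]
T6·…·T1 = [-9/2 0 0 21; 0 7/25 72/25 3; 0 12/25 -21/50 -11/2; 0 0 0 1]
det M = 27/4; M⁻¹ = [-2/9 0 0 14/3; 0 7/25 48/25 243/25; 0 8/25 -14/75 -149/75; 0 0 0 1]
M⁻¹ · (39, -308/125, -653/125)ᵀ = (-4, -1, -9/5)ᵀ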